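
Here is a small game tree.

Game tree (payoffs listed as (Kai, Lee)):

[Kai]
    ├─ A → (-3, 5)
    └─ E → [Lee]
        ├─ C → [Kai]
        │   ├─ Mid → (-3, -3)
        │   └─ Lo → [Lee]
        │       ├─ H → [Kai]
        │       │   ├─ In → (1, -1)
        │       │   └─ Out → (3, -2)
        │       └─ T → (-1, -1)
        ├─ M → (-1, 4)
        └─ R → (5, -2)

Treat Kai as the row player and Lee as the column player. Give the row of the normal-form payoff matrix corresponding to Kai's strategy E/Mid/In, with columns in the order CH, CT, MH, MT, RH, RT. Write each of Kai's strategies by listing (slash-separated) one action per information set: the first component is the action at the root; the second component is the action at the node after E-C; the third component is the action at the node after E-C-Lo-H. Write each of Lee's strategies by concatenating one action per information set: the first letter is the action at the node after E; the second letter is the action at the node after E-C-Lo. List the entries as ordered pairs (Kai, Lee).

vs CH: Kai plays E → Lee plays C at [E] → Kai plays Mid at [E-C] → (-3, -3)
vs CT: Kai plays E → Lee plays C at [E] → Kai plays Mid at [E-C] → (-3, -3)
vs MH: Kai plays E → Lee plays M at [E] → (-1, 4)
vs MT: Kai plays E → Lee plays M at [E] → (-1, 4)
vs RH: Kai plays E → Lee plays R at [E] → (5, -2)
vs RT: Kai plays E → Lee plays R at [E] → (5, -2)

(-3,-3) (-3,-3) (-1,4) (-1,4) (5,-2) (5,-2)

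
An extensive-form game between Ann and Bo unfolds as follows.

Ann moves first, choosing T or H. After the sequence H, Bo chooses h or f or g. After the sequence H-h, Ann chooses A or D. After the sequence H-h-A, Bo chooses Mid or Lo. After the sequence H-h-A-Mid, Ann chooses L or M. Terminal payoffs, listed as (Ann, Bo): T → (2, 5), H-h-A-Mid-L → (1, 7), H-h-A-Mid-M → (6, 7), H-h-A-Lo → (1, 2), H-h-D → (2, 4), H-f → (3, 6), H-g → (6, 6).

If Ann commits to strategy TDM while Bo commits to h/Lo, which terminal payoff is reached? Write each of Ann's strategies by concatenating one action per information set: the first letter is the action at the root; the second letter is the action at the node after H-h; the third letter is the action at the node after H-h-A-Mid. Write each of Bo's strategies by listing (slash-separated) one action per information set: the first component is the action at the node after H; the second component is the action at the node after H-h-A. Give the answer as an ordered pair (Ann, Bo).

Trace the play path from the root:
  Ann plays T
→ terminal payoff (2, 5).
(Ann's choice at the node after H-h is never reached on this path, so it doesn't affect the outcome.)

(2, 5)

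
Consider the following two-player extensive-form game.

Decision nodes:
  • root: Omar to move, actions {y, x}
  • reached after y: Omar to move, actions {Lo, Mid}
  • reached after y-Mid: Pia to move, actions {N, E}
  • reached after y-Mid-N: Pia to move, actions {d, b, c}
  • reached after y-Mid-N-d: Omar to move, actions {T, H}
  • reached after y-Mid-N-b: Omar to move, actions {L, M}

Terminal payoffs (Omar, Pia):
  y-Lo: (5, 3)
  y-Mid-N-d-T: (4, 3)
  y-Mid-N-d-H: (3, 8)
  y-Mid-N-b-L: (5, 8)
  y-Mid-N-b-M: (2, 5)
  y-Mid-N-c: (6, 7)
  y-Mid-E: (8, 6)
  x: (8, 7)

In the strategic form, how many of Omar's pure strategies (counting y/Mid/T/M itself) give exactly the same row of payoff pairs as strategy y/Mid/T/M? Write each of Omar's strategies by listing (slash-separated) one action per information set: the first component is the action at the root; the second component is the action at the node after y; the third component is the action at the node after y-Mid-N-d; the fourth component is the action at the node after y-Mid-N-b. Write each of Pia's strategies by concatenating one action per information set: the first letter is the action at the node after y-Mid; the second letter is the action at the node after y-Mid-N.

1

Row for y/Mid/T/M (columns Nd, Nb, Nc, Ed, Eb, Ec): (4,3) (2,5) (6,7) (8,6) (8,6) (8,6).
Every one of Omar's information sets is on the play path for some reply by Pia when Omar follows y/Mid/T/M.
Changing the action at any of them therefore changes at least one column, so only y/Mid/T/M itself gives this row.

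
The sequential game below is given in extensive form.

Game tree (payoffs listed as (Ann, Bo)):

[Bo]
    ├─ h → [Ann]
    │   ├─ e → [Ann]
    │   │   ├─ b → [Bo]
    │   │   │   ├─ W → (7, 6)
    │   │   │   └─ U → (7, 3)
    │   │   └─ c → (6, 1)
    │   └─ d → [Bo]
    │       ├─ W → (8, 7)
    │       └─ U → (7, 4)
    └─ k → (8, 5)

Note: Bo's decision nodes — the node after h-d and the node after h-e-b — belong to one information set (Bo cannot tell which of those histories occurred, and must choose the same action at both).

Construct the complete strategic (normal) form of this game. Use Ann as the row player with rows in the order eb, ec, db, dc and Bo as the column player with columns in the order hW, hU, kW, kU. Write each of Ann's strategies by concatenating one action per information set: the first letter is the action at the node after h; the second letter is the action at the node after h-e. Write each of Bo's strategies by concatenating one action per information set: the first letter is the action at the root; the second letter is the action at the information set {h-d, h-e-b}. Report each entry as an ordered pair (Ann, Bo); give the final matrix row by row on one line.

eb: (7,6) (7,3) (8,5) (8,5) | ec: (6,1) (6,1) (8,5) (8,5) | db: (8,7) (7,4) (8,5) (8,5) | dc: (8,7) (7,4) (8,5) (8,5)

Row eb: hW→(7,6), hU→(7,3), kW→(8,5), kU→(8,5)
Row ec: hW→(6,1), hU→(6,1), kW→(8,5), kU→(8,5)
Row db: hW→(8,7), hU→(7,4), kW→(8,5), kU→(8,5)
Row dc: hW→(8,7), hU→(7,4), kW→(8,5), kU→(8,5)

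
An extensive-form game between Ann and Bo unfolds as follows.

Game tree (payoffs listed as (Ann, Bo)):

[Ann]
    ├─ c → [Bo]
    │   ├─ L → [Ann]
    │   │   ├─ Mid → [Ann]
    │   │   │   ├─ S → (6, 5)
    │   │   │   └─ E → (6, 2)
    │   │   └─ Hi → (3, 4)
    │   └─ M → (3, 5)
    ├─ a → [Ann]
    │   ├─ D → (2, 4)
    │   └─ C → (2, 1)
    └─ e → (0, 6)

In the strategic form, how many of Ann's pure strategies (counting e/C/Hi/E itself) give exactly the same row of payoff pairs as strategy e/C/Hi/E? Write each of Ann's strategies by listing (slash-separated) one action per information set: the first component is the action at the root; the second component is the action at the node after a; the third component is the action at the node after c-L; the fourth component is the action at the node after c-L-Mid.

Row for e/C/Hi/E (columns L, M): (0,6) (0,6).
Under e/C/Hi/E, Ann's choice at the node after a and at the node after c-L and at the node after c-L-Mid can never be reached regardless of what Bo does, so varying those choices leaves every outcome unchanged.
Holding the reachable choices fixed and varying the unreachable ones freely already gives 2 × 2 × 2 = 8 equivalent strategies.
No other strategy reproduces this row, so those 8 are the full class: e/D/Mid/S, e/D/Mid/E, e/D/Hi/S, e/D/Hi/E, e/C/Mid/S, e/C/Mid/E, e/C/Hi/S, e/C/Hi/E.

8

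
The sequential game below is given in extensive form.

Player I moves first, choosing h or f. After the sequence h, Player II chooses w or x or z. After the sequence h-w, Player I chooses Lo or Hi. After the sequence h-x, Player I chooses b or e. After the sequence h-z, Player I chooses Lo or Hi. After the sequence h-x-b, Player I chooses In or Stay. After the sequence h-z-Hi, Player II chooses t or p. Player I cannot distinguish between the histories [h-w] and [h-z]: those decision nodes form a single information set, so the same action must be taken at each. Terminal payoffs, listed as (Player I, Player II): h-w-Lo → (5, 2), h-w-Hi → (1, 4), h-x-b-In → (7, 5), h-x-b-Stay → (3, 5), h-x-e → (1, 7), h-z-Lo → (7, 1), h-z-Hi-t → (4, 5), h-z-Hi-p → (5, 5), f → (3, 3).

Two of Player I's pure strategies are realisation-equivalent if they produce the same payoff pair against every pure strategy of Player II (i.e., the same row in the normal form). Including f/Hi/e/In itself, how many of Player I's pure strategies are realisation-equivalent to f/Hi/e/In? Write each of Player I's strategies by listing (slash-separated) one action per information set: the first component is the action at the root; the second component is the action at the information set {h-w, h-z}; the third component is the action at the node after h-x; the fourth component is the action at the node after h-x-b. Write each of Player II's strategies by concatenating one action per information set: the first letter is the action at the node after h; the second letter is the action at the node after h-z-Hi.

Row for f/Hi/e/In (columns wt, wp, xt, xp, zt, zp): (3,3) (3,3) (3,3) (3,3) (3,3) (3,3).
Under f/Hi/e/In, Player I's choice at the information set {h-w, h-z} and at the node after h-x and at the node after h-x-b can never be reached regardless of what Player II does, so varying those choices leaves every outcome unchanged.
Holding the reachable choices fixed and varying the unreachable ones freely already gives 2 × 2 × 2 = 8 equivalent strategies.
No other strategy reproduces this row, so those 8 are the full class: f/Lo/b/In, f/Lo/b/Stay, f/Lo/e/In, f/Lo/e/Stay, f/Hi/b/In, f/Hi/b/Stay, f/Hi/e/In, f/Hi/e/Stay.

8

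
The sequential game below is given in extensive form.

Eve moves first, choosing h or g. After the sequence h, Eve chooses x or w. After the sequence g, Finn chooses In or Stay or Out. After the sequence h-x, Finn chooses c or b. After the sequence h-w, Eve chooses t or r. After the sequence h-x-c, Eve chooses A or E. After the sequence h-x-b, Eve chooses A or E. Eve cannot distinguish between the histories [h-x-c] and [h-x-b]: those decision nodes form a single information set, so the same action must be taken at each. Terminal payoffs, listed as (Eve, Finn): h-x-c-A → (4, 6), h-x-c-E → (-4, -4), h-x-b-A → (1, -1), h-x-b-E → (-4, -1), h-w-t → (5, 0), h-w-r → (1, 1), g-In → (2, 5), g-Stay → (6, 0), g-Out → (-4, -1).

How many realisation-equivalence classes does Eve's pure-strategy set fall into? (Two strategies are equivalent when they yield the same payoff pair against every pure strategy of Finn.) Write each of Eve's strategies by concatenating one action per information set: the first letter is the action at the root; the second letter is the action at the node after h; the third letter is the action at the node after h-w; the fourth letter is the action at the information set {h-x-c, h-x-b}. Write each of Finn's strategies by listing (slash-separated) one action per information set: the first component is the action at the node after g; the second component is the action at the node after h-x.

5

Eve has 16 pure strategies: hxtA, hxtE, hxrA, hxrE, hwtA, hwtE, hwrA, hwrE, gxtA, gxtE, gxrA, gxrE, gwtA, gwtE, gwrA, gwrE. Columns: In/c, In/b, Stay/c, Stay/b, Out/c, Out/b.
{hxtA, hxrA} → row (4,6) (1,-1) (4,6) (1,-1) (4,6) (1,-1)
{hxtE, hxrE} → row (-4,-4) (-4,-1) (-4,-4) (-4,-1) (-4,-4) (-4,-1)
{hwtA, hwtE} → row (5,0) (5,0) (5,0) (5,0) (5,0) (5,0)
{hwrA, hwrE} → row (1,1) (1,1) (1,1) (1,1) (1,1) (1,1)
{gxtA, gxtE, gxrA, gxrE, gwtA, gwtE, gwrA, gwrE} → row (2,5) (2,5) (6,0) (6,0) (-4,-1) (-4,-1)
That's 5 distinct rows out of 16 strategies.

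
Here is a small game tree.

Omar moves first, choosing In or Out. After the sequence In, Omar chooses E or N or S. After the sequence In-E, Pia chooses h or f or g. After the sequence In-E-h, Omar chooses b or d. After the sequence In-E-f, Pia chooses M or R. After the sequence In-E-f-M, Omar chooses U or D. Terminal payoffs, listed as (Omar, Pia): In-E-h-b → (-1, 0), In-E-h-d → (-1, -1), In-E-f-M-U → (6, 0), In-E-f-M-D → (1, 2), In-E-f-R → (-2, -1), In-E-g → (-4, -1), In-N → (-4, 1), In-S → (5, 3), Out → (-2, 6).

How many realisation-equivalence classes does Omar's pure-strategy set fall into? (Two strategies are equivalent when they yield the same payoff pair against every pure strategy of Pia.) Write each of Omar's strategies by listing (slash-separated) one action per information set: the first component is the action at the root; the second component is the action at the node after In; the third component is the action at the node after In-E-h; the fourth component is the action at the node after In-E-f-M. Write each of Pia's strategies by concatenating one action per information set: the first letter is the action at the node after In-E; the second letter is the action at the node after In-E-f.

Omar has 24 pure strategies: In/E/b/U, In/E/b/D, In/E/d/U, In/E/d/D, In/N/b/U, In/N/b/D, In/N/d/U, In/N/d/D, In/S/b/U, In/S/b/D, In/S/d/U, In/S/d/D, Out/E/b/U, Out/E/b/D, Out/E/d/U, Out/E/d/D, Out/N/b/U, Out/N/b/D, Out/N/d/U, Out/N/d/D, Out/S/b/U, Out/S/b/D, Out/S/d/U, Out/S/d/D. Columns: hM, hR, fM, fR, gM, gR.
{In/E/b/U} → row (-1,0) (-1,0) (6,0) (-2,-1) (-4,-1) (-4,-1)
{In/E/b/D} → row (-1,0) (-1,0) (1,2) (-2,-1) (-4,-1) (-4,-1)
{In/E/d/U} → row (-1,-1) (-1,-1) (6,0) (-2,-1) (-4,-1) (-4,-1)
{In/E/d/D} → row (-1,-1) (-1,-1) (1,2) (-2,-1) (-4,-1) (-4,-1)
{In/N/b/U, In/N/b/D, In/N/d/U, In/N/d/D} → row (-4,1) (-4,1) (-4,1) (-4,1) (-4,1) (-4,1)
{In/S/b/U, In/S/b/D, In/S/d/U, In/S/d/D} → row (5,3) (5,3) (5,3) (5,3) (5,3) (5,3)
{Out/E/b/U, Out/E/b/D, Out/E/d/U, Out/E/d/D, Out/N/b/U, Out/N/b/D, Out/N/d/U, Out/N/d/D, Out/S/b/U, Out/S/b/D, Out/S/d/U, Out/S/d/D} → row (-2,6) (-2,6) (-2,6) (-2,6) (-2,6) (-2,6)
That's 7 distinct rows out of 24 strategies.

7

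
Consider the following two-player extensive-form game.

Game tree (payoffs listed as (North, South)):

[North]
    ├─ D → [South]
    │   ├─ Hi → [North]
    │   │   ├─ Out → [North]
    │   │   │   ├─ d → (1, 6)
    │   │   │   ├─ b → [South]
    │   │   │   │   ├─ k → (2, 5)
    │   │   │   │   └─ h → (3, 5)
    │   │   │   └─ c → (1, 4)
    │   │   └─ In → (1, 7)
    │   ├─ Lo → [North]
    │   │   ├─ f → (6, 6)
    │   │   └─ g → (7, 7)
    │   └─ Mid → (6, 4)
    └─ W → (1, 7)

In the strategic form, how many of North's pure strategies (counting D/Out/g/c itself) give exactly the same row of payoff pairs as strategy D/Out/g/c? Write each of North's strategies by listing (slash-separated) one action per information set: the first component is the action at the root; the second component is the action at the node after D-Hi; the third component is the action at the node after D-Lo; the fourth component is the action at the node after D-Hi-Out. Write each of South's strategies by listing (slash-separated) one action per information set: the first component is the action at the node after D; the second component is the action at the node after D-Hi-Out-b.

1

Row for D/Out/g/c (columns Hi/k, Hi/h, Lo/k, Lo/h, Mid/k, Mid/h): (1,4) (1,4) (7,7) (7,7) (6,4) (6,4).
Every one of North's information sets is on the play path for some reply by South when North follows D/Out/g/c.
Changing the action at any of them therefore changes at least one column, so only D/Out/g/c itself gives this row.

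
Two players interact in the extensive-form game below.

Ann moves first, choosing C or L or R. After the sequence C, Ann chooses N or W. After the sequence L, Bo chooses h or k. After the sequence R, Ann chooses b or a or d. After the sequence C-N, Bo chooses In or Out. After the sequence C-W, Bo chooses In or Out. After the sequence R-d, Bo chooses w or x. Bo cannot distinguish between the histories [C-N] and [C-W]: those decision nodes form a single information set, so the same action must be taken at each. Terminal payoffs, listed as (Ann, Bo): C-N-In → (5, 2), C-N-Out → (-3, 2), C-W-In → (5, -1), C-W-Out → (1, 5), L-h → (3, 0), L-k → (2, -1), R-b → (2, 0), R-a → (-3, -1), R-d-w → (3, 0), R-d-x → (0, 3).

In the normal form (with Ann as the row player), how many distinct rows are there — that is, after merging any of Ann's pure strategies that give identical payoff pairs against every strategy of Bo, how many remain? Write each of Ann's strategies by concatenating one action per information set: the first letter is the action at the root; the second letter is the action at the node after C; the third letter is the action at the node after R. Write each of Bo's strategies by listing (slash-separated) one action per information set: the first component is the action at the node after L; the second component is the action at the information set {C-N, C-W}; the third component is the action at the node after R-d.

Ann has 18 pure strategies: CNb, CNa, CNd, CWb, CWa, CWd, LNb, LNa, LNd, LWb, LWa, LWd, RNb, RNa, RNd, RWb, RWa, RWd. Columns: h/In/w, h/In/x, h/Out/w, h/Out/x, k/In/w, k/In/x, k/Out/w, k/Out/x.
{CNb, CNa, CNd} → row (5,2) (5,2) (-3,2) (-3,2) (5,2) (5,2) (-3,2) (-3,2)
{CWb, CWa, CWd} → row (5,-1) (5,-1) (1,5) (1,5) (5,-1) (5,-1) (1,5) (1,5)
{LNb, LNa, LNd, LWb, LWa, LWd} → row (3,0) (3,0) (3,0) (3,0) (2,-1) (2,-1) (2,-1) (2,-1)
{RNb, RWb} → row (2,0) (2,0) (2,0) (2,0) (2,0) (2,0) (2,0) (2,0)
{RNa, RWa} → row (-3,-1) (-3,-1) (-3,-1) (-3,-1) (-3,-1) (-3,-1) (-3,-1) (-3,-1)
{RNd, RWd} → row (3,0) (0,3) (3,0) (0,3) (3,0) (0,3) (3,0) (0,3)
That's 6 distinct rows out of 18 strategies.

6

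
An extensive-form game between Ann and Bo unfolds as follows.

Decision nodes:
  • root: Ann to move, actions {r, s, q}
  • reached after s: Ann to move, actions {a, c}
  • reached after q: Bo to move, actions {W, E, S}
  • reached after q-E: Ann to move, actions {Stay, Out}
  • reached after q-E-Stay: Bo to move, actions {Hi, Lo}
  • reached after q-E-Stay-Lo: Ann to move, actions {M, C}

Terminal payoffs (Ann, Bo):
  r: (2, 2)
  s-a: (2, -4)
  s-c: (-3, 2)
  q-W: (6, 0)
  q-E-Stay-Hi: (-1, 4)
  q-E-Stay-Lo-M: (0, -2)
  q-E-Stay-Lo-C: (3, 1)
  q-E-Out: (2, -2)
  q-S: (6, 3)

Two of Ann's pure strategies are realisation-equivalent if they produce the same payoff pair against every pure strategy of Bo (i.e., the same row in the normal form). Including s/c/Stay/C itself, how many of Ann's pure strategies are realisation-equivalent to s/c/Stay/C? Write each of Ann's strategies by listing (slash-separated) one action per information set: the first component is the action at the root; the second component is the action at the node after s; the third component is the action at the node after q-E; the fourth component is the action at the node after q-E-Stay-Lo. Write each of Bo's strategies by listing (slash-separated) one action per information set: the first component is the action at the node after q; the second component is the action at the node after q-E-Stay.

4

Row for s/c/Stay/C (columns W/Hi, W/Lo, E/Hi, E/Lo, S/Hi, S/Lo): (-3,2) (-3,2) (-3,2) (-3,2) (-3,2) (-3,2).
Under s/c/Stay/C, Ann's choice at the node after q-E and at the node after q-E-Stay-Lo can never be reached regardless of what Bo does, so varying those choices leaves every outcome unchanged.
Holding the reachable choices fixed and varying the unreachable ones freely already gives 2 × 2 = 4 equivalent strategies.
No other strategy reproduces this row, so those 4 are the full class: s/c/Stay/M, s/c/Stay/C, s/c/Out/M, s/c/Out/C.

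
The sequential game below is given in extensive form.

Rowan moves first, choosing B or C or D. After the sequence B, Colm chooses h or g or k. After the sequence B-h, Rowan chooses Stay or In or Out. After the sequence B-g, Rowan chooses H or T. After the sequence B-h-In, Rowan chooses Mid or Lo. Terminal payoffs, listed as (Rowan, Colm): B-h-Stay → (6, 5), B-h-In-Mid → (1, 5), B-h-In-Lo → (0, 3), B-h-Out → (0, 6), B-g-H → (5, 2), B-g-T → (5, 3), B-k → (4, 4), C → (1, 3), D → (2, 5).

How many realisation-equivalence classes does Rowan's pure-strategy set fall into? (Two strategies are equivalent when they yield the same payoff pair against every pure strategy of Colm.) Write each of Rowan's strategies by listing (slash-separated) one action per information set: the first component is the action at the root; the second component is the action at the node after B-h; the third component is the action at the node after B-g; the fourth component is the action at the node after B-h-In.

10

Rowan has 36 pure strategies: B/Stay/H/Mid, B/Stay/H/Lo, B/Stay/T/Mid, B/Stay/T/Lo, B/In/H/Mid, B/In/H/Lo, B/In/T/Mid, B/In/T/Lo, B/Out/H/Mid, B/Out/H/Lo, B/Out/T/Mid, B/Out/T/Lo, C/Stay/H/Mid, C/Stay/H/Lo, C/Stay/T/Mid, C/Stay/T/Lo, C/In/H/Mid, C/In/H/Lo, C/In/T/Mid, C/In/T/Lo, C/Out/H/Mid, C/Out/H/Lo, C/Out/T/Mid, C/Out/T/Lo, D/Stay/H/Mid, D/Stay/H/Lo, D/Stay/T/Mid, D/Stay/T/Lo, D/In/H/Mid, D/In/H/Lo, D/In/T/Mid, D/In/T/Lo, D/Out/H/Mid, D/Out/H/Lo, D/Out/T/Mid, D/Out/T/Lo. Columns: h, g, k.
{B/Stay/H/Mid, B/Stay/H/Lo} → row (6,5) (5,2) (4,4)
{B/Stay/T/Mid, B/Stay/T/Lo} → row (6,5) (5,3) (4,4)
{B/In/H/Mid} → row (1,5) (5,2) (4,4)
{B/In/H/Lo} → row (0,3) (5,2) (4,4)
{B/In/T/Mid} → row (1,5) (5,3) (4,4)
{B/In/T/Lo} → row (0,3) (5,3) (4,4)
{B/Out/H/Mid, B/Out/H/Lo} → row (0,6) (5,2) (4,4)
{B/Out/T/Mid, B/Out/T/Lo} → row (0,6) (5,3) (4,4)
{C/Stay/H/Mid, C/Stay/H/Lo, C/Stay/T/Mid, C/Stay/T/Lo, C/In/H/Mid, C/In/H/Lo, C/In/T/Mid, C/In/T/Lo, C/Out/H/Mid, C/Out/H/Lo, C/Out/T/Mid, C/Out/T/Lo} → row (1,3) (1,3) (1,3)
{D/Stay/H/Mid, D/Stay/H/Lo, D/Stay/T/Mid, D/Stay/T/Lo, D/In/H/Mid, D/In/H/Lo, D/In/T/Mid, D/In/T/Lo, D/Out/H/Mid, D/Out/H/Lo, D/Out/T/Mid, D/Out/T/Lo} → row (2,5) (2,5) (2,5)
That's 10 distinct rows out of 36 strategies.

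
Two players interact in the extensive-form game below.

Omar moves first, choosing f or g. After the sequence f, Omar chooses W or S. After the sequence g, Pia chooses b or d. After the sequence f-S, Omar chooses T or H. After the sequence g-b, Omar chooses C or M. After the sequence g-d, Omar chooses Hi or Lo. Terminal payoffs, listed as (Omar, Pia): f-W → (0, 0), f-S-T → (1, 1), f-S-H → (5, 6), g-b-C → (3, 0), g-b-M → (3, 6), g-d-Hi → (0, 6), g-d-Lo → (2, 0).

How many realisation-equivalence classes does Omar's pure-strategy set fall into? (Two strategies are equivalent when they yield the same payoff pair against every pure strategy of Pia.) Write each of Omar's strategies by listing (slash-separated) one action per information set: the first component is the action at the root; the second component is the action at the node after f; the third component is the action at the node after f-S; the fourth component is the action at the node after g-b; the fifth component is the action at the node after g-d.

7

Omar has 32 pure strategies: f/W/T/C/Hi, f/W/T/C/Lo, f/W/T/M/Hi, f/W/T/M/Lo, f/W/H/C/Hi, f/W/H/C/Lo, f/W/H/M/Hi, f/W/H/M/Lo, f/S/T/C/Hi, f/S/T/C/Lo, f/S/T/M/Hi, f/S/T/M/Lo, f/S/H/C/Hi, f/S/H/C/Lo, f/S/H/M/Hi, f/S/H/M/Lo, g/W/T/C/Hi, g/W/T/C/Lo, g/W/T/M/Hi, g/W/T/M/Lo, g/W/H/C/Hi, g/W/H/C/Lo, g/W/H/M/Hi, g/W/H/M/Lo, g/S/T/C/Hi, g/S/T/C/Lo, g/S/T/M/Hi, g/S/T/M/Lo, g/S/H/C/Hi, g/S/H/C/Lo, g/S/H/M/Hi, g/S/H/M/Lo. Columns: b, d.
{f/W/T/C/Hi, f/W/T/C/Lo, f/W/T/M/Hi, f/W/T/M/Lo, f/W/H/C/Hi, f/W/H/C/Lo, f/W/H/M/Hi, f/W/H/M/Lo} → row (0,0) (0,0)
{f/S/T/C/Hi, f/S/T/C/Lo, f/S/T/M/Hi, f/S/T/M/Lo} → row (1,1) (1,1)
{f/S/H/C/Hi, f/S/H/C/Lo, f/S/H/M/Hi, f/S/H/M/Lo} → row (5,6) (5,6)
{g/W/T/C/Hi, g/W/H/C/Hi, g/S/T/C/Hi, g/S/H/C/Hi} → row (3,0) (0,6)
{g/W/T/C/Lo, g/W/H/C/Lo, g/S/T/C/Lo, g/S/H/C/Lo} → row (3,0) (2,0)
{g/W/T/M/Hi, g/W/H/M/Hi, g/S/T/M/Hi, g/S/H/M/Hi} → row (3,6) (0,6)
{g/W/T/M/Lo, g/W/H/M/Lo, g/S/T/M/Lo, g/S/H/M/Lo} → row (3,6) (2,0)
That's 7 distinct rows out of 32 strategies.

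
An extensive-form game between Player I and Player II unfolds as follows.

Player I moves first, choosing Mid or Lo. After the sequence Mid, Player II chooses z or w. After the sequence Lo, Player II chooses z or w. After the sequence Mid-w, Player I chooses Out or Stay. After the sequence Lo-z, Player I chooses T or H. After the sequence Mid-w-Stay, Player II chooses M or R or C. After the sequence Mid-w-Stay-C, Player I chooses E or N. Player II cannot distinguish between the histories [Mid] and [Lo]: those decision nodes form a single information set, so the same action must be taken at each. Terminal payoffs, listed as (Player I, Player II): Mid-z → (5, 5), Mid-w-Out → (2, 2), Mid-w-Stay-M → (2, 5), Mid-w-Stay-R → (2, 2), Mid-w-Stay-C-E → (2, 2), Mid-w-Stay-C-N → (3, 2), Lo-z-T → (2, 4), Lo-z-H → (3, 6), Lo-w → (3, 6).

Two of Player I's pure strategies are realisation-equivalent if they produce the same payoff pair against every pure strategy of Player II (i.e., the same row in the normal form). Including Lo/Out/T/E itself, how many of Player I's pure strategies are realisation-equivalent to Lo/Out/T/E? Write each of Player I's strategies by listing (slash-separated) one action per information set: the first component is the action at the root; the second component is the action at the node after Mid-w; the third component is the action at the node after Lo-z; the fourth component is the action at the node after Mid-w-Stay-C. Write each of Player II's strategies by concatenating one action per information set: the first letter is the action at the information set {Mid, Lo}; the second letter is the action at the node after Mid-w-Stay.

4

Row for Lo/Out/T/E (columns zM, zR, zC, wM, wR, wC): (2,4) (2,4) (2,4) (3,6) (3,6) (3,6).
Under Lo/Out/T/E, Player I's choice at the node after Mid-w and at the node after Mid-w-Stay-C can never be reached regardless of what Player II does, so varying those choices leaves every outcome unchanged.
Holding the reachable choices fixed and varying the unreachable ones freely already gives 2 × 2 = 4 equivalent strategies.
No other strategy reproduces this row, so those 4 are the full class: Lo/Out/T/E, Lo/Out/T/N, Lo/Stay/T/E, Lo/Stay/T/N.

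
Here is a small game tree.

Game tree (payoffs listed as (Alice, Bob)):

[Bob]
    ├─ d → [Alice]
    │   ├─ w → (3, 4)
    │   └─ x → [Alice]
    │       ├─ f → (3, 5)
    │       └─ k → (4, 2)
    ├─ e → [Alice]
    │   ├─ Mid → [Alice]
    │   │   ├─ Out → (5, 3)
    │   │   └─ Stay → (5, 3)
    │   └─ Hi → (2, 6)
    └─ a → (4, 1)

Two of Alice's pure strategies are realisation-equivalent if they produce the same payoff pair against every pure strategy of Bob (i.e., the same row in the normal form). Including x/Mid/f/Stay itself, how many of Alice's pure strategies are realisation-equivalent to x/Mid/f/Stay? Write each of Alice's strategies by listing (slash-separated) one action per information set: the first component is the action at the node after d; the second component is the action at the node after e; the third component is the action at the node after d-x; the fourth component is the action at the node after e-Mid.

Row for x/Mid/f/Stay (columns d, e, a): (3,5) (5,3) (4,1).
Every one of Alice's information sets is on the play path for some reply by Bob when Alice follows x/Mid/f/Stay.
Even so, x/Mid/f/Out happens to produce the same payoff in every column — so 2 strategies share this row.

2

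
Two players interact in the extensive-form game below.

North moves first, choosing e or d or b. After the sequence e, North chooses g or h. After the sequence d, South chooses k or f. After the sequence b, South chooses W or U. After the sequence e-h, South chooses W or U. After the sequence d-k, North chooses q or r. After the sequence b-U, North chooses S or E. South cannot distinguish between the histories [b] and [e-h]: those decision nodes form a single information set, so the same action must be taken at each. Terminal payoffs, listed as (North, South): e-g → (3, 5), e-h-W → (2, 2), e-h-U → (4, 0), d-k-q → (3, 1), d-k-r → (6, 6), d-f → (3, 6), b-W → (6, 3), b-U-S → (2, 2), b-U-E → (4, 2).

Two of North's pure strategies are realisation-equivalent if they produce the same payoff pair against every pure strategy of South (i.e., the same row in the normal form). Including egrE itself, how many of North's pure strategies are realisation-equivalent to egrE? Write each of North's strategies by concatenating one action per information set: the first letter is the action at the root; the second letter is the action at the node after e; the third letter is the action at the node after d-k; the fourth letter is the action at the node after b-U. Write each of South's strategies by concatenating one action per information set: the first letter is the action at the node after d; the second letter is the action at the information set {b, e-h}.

Row for egrE (columns kW, kU, fW, fU): (3,5) (3,5) (3,5) (3,5).
Under egrE, North's choice at the node after d-k and at the node after b-U can never be reached regardless of what South does, so varying those choices leaves every outcome unchanged.
Holding the reachable choices fixed and varying the unreachable ones freely already gives 2 × 2 = 4 equivalent strategies.
No other strategy reproduces this row, so those 4 are the full class: egqS, egqE, egrS, egrE.

4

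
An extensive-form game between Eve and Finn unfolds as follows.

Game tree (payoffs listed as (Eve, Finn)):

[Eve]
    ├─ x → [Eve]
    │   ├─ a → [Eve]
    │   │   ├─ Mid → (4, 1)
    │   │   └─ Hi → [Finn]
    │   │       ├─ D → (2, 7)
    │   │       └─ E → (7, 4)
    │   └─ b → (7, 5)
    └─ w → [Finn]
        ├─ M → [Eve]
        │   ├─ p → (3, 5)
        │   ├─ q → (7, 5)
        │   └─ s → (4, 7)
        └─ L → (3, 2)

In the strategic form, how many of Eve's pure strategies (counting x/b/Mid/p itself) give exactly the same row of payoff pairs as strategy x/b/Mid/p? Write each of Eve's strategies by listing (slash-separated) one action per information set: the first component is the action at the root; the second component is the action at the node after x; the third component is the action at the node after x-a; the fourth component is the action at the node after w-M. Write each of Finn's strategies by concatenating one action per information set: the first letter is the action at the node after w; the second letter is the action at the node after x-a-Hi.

6

Row for x/b/Mid/p (columns MD, ME, LD, LE): (7,5) (7,5) (7,5) (7,5).
Under x/b/Mid/p, Eve's choice at the node after x-a and at the node after w-M can never be reached regardless of what Finn does, so varying those choices leaves every outcome unchanged.
Holding the reachable choices fixed and varying the unreachable ones freely already gives 2 × 3 = 6 equivalent strategies.
No other strategy reproduces this row, so those 6 are the full class: x/b/Mid/p, x/b/Mid/q, x/b/Mid/s, x/b/Hi/p, x/b/Hi/q, x/b/Hi/s.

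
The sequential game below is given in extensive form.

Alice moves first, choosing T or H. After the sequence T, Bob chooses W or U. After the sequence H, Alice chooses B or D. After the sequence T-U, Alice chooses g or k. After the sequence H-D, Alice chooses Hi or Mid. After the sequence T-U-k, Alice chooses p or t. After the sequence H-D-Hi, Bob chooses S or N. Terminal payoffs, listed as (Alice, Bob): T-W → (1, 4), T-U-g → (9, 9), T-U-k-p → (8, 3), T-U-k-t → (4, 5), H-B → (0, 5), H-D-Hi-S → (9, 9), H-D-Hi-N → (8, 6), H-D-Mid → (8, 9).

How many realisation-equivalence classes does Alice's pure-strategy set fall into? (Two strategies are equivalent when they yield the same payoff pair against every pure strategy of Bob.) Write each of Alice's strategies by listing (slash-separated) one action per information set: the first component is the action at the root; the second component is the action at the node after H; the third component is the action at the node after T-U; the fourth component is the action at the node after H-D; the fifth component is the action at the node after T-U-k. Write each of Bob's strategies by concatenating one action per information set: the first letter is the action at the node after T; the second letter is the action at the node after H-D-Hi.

Alice has 32 pure strategies: T/B/g/Hi/p, T/B/g/Hi/t, T/B/g/Mid/p, T/B/g/Mid/t, T/B/k/Hi/p, T/B/k/Hi/t, T/B/k/Mid/p, T/B/k/Mid/t, T/D/g/Hi/p, T/D/g/Hi/t, T/D/g/Mid/p, T/D/g/Mid/t, T/D/k/Hi/p, T/D/k/Hi/t, T/D/k/Mid/p, T/D/k/Mid/t, H/B/g/Hi/p, H/B/g/Hi/t, H/B/g/Mid/p, H/B/g/Mid/t, H/B/k/Hi/p, H/B/k/Hi/t, H/B/k/Mid/p, H/B/k/Mid/t, H/D/g/Hi/p, H/D/g/Hi/t, H/D/g/Mid/p, H/D/g/Mid/t, H/D/k/Hi/p, H/D/k/Hi/t, H/D/k/Mid/p, H/D/k/Mid/t. Columns: WS, WN, US, UN.
{T/B/g/Hi/p, T/B/g/Hi/t, T/B/g/Mid/p, T/B/g/Mid/t, T/D/g/Hi/p, T/D/g/Hi/t, T/D/g/Mid/p, T/D/g/Mid/t} → row (1,4) (1,4) (9,9) (9,9)
{T/B/k/Hi/p, T/B/k/Mid/p, T/D/k/Hi/p, T/D/k/Mid/p} → row (1,4) (1,4) (8,3) (8,3)
{T/B/k/Hi/t, T/B/k/Mid/t, T/D/k/Hi/t, T/D/k/Mid/t} → row (1,4) (1,4) (4,5) (4,5)
{H/B/g/Hi/p, H/B/g/Hi/t, H/B/g/Mid/p, H/B/g/Mid/t, H/B/k/Hi/p, H/B/k/Hi/t, H/B/k/Mid/p, H/B/k/Mid/t} → row (0,5) (0,5) (0,5) (0,5)
{H/D/g/Hi/p, H/D/g/Hi/t, H/D/k/Hi/p, H/D/k/Hi/t} → row (9,9) (8,6) (9,9) (8,6)
{H/D/g/Mid/p, H/D/g/Mid/t, H/D/k/Mid/p, H/D/k/Mid/t} → row (8,9) (8,9) (8,9) (8,9)
That's 6 distinct rows out of 32 strategies.

6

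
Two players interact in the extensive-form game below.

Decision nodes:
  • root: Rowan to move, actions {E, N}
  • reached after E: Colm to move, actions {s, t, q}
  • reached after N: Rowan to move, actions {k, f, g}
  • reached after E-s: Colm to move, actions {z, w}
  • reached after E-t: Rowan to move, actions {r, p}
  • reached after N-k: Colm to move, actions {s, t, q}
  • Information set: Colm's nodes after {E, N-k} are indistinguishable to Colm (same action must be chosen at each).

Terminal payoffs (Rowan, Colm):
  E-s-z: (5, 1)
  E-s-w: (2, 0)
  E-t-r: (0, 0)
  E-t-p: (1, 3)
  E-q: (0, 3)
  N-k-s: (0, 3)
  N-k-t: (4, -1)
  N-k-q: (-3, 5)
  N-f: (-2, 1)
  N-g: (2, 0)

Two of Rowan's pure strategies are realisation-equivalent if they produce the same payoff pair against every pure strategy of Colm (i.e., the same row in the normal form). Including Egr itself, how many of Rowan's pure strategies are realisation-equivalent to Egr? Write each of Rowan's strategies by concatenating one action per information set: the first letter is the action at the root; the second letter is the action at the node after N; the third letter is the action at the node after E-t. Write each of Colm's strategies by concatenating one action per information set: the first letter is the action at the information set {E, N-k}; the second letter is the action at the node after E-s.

3

Row for Egr (columns sz, sw, tz, tw, qz, qw): (5,1) (2,0) (0,0) (0,0) (0,3) (0,3).
Under Egr, Rowan's choice at the node after N can never be reached regardless of what Colm does, so varying those choices leaves every outcome unchanged.
Holding the reachable choices fixed and varying the unreachable one freely already gives 3 equivalent strategies.
No other strategy reproduces this row, so those 3 are the full class: Ekr, Efr, Egr.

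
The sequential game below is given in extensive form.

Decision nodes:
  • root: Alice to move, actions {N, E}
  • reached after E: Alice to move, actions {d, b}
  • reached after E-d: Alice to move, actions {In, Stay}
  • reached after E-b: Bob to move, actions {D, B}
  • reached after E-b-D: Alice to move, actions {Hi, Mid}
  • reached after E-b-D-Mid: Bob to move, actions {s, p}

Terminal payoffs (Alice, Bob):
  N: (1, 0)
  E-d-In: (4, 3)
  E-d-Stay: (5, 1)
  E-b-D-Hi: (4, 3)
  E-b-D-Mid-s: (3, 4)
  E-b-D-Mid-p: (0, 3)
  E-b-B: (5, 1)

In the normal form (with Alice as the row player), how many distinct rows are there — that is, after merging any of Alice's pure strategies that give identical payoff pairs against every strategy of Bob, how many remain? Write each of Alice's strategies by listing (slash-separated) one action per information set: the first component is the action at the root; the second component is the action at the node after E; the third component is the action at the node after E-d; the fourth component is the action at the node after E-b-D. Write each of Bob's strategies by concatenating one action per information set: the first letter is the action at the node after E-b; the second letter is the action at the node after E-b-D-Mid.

Alice has 16 pure strategies: N/d/In/Hi, N/d/In/Mid, N/d/Stay/Hi, N/d/Stay/Mid, N/b/In/Hi, N/b/In/Mid, N/b/Stay/Hi, N/b/Stay/Mid, E/d/In/Hi, E/d/In/Mid, E/d/Stay/Hi, E/d/Stay/Mid, E/b/In/Hi, E/b/In/Mid, E/b/Stay/Hi, E/b/Stay/Mid. Columns: Ds, Dp, Bs, Bp.
{N/d/In/Hi, N/d/In/Mid, N/d/Stay/Hi, N/d/Stay/Mid, N/b/In/Hi, N/b/In/Mid, N/b/Stay/Hi, N/b/Stay/Mid} → row (1,0) (1,0) (1,0) (1,0)
{E/d/In/Hi, E/d/In/Mid} → row (4,3) (4,3) (4,3) (4,3)
{E/d/Stay/Hi, E/d/Stay/Mid} → row (5,1) (5,1) (5,1) (5,1)
{E/b/In/Hi, E/b/Stay/Hi} → row (4,3) (4,3) (5,1) (5,1)
{E/b/In/Mid, E/b/Stay/Mid} → row (3,4) (0,3) (5,1) (5,1)
That's 5 distinct rows out of 16 strategies.

5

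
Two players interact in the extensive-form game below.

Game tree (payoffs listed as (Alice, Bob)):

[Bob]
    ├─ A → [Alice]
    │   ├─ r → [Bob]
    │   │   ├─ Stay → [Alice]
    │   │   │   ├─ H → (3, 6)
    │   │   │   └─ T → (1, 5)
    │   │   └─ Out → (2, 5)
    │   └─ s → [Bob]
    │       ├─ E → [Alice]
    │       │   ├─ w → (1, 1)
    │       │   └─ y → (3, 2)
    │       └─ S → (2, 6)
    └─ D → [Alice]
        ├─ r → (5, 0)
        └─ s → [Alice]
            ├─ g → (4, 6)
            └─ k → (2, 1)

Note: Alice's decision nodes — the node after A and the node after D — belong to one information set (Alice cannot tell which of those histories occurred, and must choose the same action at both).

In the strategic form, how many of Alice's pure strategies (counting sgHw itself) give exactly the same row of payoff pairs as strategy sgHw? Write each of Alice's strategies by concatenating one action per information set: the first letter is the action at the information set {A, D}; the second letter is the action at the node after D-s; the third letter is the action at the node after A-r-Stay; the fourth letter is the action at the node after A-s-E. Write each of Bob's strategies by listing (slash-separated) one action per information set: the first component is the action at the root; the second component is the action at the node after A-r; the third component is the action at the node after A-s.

Row for sgHw (columns A/Stay/E, A/Stay/S, A/Out/E, A/Out/S, D/Stay/E, D/Stay/S, D/Out/E, D/Out/S): (1,1) (2,6) (1,1) (2,6) (4,6) (4,6) (4,6) (4,6).
Under sgHw, Alice's choice at the node after A-r-Stay can never be reached regardless of what Bob does, so varying those choices leaves every outcome unchanged.
Holding the reachable choices fixed and varying the unreachable one freely already gives 2 equivalent strategies.
No other strategy reproduces this row, so those 2 are the full class: sgHw, sgTw.

2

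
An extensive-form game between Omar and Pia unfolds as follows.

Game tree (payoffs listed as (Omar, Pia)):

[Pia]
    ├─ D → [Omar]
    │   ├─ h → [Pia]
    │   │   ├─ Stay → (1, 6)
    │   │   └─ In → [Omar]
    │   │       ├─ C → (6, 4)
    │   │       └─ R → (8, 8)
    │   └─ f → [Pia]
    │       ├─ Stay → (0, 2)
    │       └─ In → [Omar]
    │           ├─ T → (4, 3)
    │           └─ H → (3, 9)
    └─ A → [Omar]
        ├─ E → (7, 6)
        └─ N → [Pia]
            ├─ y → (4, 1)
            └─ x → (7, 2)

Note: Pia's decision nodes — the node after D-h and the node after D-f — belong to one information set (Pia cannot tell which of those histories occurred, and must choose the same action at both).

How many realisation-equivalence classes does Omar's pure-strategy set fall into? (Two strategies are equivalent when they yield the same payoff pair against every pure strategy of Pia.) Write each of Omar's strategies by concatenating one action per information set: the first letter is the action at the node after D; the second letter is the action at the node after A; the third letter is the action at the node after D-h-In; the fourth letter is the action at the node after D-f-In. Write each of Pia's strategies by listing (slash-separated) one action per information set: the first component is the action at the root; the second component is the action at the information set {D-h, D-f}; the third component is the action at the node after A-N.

8

Omar has 16 pure strategies: hECT, hECH, hERT, hERH, hNCT, hNCH, hNRT, hNRH, fECT, fECH, fERT, fERH, fNCT, fNCH, fNRT, fNRH. Columns: D/Stay/y, D/Stay/x, D/In/y, D/In/x, A/Stay/y, A/Stay/x, A/In/y, A/In/x.
{hECT, hECH} → row (1,6) (1,6) (6,4) (6,4) (7,6) (7,6) (7,6) (7,6)
{hERT, hERH} → row (1,6) (1,6) (8,8) (8,8) (7,6) (7,6) (7,6) (7,6)
{hNCT, hNCH} → row (1,6) (1,6) (6,4) (6,4) (4,1) (7,2) (4,1) (7,2)
{hNRT, hNRH} → row (1,6) (1,6) (8,8) (8,8) (4,1) (7,2) (4,1) (7,2)
{fECT, fERT} → row (0,2) (0,2) (4,3) (4,3) (7,6) (7,6) (7,6) (7,6)
{fECH, fERH} → row (0,2) (0,2) (3,9) (3,9) (7,6) (7,6) (7,6) (7,6)
{fNCT, fNRT} → row (0,2) (0,2) (4,3) (4,3) (4,1) (7,2) (4,1) (7,2)
{fNCH, fNRH} → row (0,2) (0,2) (3,9) (3,9) (4,1) (7,2) (4,1) (7,2)
That's 8 distinct rows out of 16 strategies.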